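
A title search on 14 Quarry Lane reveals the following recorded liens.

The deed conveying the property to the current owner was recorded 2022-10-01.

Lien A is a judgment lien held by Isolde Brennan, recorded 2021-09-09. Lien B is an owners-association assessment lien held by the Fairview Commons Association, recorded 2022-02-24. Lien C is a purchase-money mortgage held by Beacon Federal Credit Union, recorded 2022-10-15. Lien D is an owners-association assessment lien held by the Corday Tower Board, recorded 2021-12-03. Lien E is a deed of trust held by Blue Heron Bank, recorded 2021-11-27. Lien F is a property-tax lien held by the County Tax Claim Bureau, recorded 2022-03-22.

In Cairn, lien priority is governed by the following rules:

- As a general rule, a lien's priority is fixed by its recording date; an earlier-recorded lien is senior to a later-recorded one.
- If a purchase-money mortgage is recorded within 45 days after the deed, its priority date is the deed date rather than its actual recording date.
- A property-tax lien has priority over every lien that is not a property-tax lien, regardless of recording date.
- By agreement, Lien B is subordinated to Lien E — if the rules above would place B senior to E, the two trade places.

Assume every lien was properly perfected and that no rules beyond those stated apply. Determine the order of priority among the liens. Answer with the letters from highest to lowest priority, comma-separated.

F, A, E, D, B, C

First, effective dates: C relates back to the deed date 2022-10-01.
F, as a property-tax lien, has superpriority and ranks first.
Remaining liens by effective date: A (2021-09-09), E (2021-11-27), D (2021-12-03), B (2022-02-24), C (2022-10-01).
B already ranks below E; the subordination has no effect.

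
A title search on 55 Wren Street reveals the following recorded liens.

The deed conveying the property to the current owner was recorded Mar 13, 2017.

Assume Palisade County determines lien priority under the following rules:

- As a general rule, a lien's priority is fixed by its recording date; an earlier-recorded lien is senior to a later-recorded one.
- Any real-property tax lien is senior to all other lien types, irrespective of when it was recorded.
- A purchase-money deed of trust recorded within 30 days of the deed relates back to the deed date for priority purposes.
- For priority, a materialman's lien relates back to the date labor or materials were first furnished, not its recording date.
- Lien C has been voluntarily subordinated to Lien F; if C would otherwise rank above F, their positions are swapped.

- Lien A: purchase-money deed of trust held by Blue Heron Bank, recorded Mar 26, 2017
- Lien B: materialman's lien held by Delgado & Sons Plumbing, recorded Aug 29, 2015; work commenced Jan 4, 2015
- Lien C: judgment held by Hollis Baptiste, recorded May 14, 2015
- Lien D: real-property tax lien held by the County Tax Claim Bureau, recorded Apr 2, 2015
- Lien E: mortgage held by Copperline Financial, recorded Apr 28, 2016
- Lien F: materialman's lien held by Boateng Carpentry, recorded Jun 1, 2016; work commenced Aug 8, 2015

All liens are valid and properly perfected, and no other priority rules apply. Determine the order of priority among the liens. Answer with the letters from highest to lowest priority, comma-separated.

D, B, F, C, E, A

Effective dates: A relates back to the deed date Mar 13, 2017; B relates back to Jan 4, 2015 (work commenced); F's effective date is Aug 8, 2015, when work began.
D is a real-property tax lien and takes priority over every other lien.
Among the remaining liens, by effective date: B (Jan 4, 2015), C (May 14, 2015), F (Aug 8, 2015), E (Apr 28, 2016), A (Mar 13, 2017).
C is senior to F before the subordination, so the two trade places.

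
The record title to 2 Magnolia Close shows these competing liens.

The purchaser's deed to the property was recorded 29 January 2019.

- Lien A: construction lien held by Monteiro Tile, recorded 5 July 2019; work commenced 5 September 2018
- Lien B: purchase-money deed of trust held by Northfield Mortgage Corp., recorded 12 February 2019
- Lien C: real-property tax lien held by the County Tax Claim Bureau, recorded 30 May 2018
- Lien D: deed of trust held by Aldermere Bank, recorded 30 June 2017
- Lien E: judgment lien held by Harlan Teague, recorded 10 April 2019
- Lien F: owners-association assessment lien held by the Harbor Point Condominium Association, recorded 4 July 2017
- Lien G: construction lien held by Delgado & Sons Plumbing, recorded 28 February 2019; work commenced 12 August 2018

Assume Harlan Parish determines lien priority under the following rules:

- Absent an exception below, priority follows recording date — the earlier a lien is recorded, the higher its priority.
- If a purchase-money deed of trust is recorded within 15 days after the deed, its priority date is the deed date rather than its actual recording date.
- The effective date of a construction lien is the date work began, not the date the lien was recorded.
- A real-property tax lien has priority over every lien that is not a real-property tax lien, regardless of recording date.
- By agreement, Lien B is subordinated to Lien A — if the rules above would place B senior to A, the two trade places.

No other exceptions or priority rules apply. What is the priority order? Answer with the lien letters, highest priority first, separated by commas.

First, effective dates: A relates back to 5 September 2018 (work commenced); B's effective date is the deed date, 29 January 2019; G relates back to 12 August 2018 (work commenced).
C is a real-property tax lien and takes priority over every other lien.
Remaining liens by effective date: D (30 June 2017), F (4 July 2017), G (12 August 2018), A (5 September 2018), B (29 January 2019), E (10 April 2019).
Since B is not senior to A, the subordination leaves the order unchanged.

C, D, F, G, A, B, E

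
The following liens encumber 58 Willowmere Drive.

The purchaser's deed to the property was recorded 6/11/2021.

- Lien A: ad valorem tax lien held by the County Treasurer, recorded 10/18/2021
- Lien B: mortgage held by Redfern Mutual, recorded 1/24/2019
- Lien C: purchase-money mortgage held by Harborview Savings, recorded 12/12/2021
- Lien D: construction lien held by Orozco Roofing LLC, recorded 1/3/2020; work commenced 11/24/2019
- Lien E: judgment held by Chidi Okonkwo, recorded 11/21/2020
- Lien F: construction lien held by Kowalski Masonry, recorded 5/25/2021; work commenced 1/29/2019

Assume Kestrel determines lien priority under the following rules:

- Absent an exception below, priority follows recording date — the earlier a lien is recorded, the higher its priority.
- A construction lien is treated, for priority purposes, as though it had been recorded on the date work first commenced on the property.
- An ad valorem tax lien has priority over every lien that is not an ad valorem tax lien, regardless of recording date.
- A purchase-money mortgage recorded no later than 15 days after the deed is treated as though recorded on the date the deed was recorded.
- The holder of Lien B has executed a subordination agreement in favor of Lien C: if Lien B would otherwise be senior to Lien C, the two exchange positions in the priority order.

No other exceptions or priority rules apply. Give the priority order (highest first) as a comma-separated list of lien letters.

A, C, F, D, E, B

Effective dates after the stated exceptions: C missed the 15-day window (184 days after the deed), so its recording date stands; D is treated as recorded 11/24/2019, the work-commencement date; F is treated as recorded 1/29/2019, the work-commencement date.
As an ad valorem tax lien, A is senior to every other lien.
The other liens, earliest effective date first: B (1/24/2019), F (1/29/2019), D (11/24/2019), E (11/21/2020), C (12/12/2021).
Because B would otherwise rank above C, the subordination swaps them.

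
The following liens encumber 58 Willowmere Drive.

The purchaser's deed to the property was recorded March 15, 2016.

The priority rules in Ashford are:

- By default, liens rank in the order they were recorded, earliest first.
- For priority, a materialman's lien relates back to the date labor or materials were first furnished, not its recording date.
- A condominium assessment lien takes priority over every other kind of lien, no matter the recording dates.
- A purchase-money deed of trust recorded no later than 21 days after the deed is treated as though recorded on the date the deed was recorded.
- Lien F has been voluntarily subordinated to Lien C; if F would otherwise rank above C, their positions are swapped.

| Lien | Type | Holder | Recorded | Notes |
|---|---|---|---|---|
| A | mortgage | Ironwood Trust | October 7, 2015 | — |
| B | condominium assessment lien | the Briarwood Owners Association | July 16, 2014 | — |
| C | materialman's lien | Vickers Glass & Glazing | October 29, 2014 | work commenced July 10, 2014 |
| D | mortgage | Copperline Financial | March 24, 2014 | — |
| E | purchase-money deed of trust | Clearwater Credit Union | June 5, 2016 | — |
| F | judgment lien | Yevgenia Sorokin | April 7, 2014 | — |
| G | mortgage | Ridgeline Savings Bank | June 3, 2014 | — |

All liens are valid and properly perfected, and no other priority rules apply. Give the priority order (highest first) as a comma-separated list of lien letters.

Adjusting effective dates: C is treated as recorded July 10, 2014, the work-commencement date; E was recorded 82 days after the deed, outside the 21-day window, so it keeps its recording date.
As a condominium assessment lien, B is senior to every other lien.
Remaining liens by effective date: D (March 24, 2014), F (April 7, 2014), G (June 3, 2014), C (July 10, 2014), A (October 7, 2015), E (June 5, 2016).
F is senior to C before the subordination, so the two trade places.

B, D, C, G, F, A, E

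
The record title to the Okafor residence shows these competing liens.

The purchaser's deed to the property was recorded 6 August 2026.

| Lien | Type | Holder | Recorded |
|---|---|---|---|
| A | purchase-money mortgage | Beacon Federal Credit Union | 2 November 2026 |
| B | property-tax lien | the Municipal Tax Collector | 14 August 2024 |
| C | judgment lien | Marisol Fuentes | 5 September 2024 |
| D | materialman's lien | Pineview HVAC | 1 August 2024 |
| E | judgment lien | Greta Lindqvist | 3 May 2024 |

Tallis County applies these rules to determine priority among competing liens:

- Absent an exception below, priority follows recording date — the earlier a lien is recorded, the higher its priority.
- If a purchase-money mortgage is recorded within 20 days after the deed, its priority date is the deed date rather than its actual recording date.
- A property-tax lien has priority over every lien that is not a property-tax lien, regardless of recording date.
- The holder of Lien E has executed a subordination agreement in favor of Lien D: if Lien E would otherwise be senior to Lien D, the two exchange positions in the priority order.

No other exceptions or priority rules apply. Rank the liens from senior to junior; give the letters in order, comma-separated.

B, D, E, C, A

Adjusting effective dates: A missed the 20-day window (88 days after the deed), so its recording date stands.
B is a property-tax lien, so it outranks all other liens regardless of date.
Among the remaining liens, by effective date: E (3 May 2024), D (1 August 2024), C (5 September 2024), A (2 November 2026).
The subordination applies — E was senior to D — so E and D swap.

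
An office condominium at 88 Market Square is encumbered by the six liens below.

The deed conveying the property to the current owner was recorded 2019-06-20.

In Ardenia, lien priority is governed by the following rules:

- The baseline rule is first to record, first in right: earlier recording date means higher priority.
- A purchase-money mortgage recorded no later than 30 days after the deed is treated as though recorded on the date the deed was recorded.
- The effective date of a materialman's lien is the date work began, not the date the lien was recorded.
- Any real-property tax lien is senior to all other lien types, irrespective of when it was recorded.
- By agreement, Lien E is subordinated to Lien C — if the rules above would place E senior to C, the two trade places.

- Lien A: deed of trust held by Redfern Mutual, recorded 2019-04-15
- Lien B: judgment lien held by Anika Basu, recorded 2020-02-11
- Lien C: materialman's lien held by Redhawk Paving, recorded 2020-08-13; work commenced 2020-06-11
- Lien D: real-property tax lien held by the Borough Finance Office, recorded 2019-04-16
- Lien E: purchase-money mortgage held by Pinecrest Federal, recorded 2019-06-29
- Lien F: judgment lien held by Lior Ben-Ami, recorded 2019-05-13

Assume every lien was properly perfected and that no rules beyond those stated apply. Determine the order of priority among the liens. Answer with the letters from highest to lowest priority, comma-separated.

D, A, F, C, B, E

Effective dates after the stated exceptions: C's effective date is 2020-06-11, when work began; E relates back to the deed date 2019-06-20.
D is a real-property tax lien and takes priority over every other lien.
Remaining liens by effective date: A (2019-04-15), F (2019-05-13), E (2019-06-20), B (2020-02-11), C (2020-06-11).
Because E would otherwise rank above C, the subordination swaps them.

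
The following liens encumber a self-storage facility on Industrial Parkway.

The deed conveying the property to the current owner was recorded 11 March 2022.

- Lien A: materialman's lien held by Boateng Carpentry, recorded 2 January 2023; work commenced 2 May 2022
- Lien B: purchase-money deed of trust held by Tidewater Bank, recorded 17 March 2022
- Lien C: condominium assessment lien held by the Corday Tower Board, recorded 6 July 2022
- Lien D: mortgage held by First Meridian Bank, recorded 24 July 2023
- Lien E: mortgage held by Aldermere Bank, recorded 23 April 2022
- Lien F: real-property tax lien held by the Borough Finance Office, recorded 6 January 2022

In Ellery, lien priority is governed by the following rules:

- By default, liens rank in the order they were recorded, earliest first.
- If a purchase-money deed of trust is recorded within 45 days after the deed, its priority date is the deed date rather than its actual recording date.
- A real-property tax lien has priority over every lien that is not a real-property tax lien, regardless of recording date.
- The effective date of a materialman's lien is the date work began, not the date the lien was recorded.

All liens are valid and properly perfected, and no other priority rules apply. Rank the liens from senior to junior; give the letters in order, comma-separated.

Effective dates after the stated exceptions: A's effective date is 2 May 2022, when work began; B relates back to the deed date 11 March 2022.
F is a real-property tax lien and takes priority over every other lien.
Remaining liens by effective date: B (11 March 2022), E (23 April 2022), A (2 May 2022), C (6 July 2022), D (24 July 2023).

F, B, E, A, C, D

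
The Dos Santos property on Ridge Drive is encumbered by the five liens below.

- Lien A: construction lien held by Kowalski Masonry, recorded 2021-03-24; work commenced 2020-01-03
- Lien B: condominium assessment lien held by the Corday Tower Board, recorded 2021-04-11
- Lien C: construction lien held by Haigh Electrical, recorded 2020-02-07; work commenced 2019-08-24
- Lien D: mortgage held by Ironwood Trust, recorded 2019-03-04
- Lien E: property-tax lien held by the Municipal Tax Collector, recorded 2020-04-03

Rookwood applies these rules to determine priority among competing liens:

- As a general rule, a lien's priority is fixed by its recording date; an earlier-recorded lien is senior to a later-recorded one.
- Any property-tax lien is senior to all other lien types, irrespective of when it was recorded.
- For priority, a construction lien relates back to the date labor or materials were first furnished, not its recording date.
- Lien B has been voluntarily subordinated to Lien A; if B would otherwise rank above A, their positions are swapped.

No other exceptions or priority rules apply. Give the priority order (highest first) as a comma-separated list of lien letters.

Effective dates: A relates back to 2020-01-03 (work commenced); C is treated as recorded 2019-08-24, the work-commencement date.
E is a property-tax lien and takes priority over every other lien.
Among the remaining liens, by effective date: D (2019-03-04), C (2019-08-24), A (2020-01-03), B (2021-04-11).
Since B is not senior to A, the subordination leaves the order unchanged.

E, D, C, A, B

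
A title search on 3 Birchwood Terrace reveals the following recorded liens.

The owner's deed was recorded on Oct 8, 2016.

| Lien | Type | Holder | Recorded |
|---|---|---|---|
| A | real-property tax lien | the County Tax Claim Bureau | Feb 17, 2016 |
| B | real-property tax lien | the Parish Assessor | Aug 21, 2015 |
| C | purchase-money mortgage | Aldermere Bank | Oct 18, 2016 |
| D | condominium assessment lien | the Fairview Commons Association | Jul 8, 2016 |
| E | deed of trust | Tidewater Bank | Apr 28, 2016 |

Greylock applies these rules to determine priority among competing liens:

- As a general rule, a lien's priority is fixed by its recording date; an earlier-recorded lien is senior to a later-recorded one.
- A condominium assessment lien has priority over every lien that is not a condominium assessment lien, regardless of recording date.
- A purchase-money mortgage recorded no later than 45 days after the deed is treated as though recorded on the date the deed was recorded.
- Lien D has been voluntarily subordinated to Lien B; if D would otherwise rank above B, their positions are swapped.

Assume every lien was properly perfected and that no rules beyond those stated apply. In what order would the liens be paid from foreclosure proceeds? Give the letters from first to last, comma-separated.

B, D, A, E, C

Adjusting effective dates: C's effective date is the deed date, Oct 8, 2016.
D is a condominium assessment lien, so it outranks all other liens regardless of date.
Ordering the rest by effective date: B (Aug 21, 2015), A (Feb 17, 2016), E (Apr 28, 2016), C (Oct 8, 2016).
D is senior to B before the subordination, so the two trade places.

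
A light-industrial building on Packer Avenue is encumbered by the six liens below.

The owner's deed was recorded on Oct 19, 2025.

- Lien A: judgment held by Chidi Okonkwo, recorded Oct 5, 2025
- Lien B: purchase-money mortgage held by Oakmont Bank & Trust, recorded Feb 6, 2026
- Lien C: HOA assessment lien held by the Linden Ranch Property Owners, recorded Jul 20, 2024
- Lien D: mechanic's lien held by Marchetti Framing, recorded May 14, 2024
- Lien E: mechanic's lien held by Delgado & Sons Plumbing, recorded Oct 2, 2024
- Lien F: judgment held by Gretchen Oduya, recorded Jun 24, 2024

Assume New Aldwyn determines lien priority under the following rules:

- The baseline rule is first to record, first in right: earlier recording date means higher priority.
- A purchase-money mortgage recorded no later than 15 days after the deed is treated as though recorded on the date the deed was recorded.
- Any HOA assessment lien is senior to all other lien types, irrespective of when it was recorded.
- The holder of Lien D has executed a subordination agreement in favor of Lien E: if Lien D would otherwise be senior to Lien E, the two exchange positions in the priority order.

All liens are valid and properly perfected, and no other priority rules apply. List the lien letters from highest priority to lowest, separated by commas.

C, E, F, D, A, B

First, effective dates: B was recorded 110 days after the deed, outside the 15-day window, so it keeps its recording date.
As an HOA assessment lien, C is senior to every other lien.
Remaining liens by effective date: D (May 14, 2024), F (Jun 24, 2024), E (Oct 2, 2024), A (Oct 5, 2025), B (Feb 6, 2026).
D is senior to E before the subordination, so the two trade places.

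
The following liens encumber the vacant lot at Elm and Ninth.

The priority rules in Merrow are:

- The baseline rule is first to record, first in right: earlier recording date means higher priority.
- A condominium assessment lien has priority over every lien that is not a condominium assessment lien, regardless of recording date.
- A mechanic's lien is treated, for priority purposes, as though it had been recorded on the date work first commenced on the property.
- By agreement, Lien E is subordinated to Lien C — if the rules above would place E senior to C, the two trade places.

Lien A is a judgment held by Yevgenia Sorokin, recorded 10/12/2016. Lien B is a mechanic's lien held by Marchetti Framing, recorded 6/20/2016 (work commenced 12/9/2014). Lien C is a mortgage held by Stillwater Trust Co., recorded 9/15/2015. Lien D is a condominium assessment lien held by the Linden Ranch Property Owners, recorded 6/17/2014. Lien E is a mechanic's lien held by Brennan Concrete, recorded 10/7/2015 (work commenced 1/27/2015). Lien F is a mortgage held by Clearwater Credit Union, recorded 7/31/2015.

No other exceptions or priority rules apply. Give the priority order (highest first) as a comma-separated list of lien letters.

D, B, C, F, E, A

Adjusting effective dates: B relates back to 12/9/2014 (work commenced); E is treated as recorded 1/27/2015, the work-commencement date.
D is a condominium assessment lien and takes priority over every other lien.
Ordering the rest by effective date: B (12/9/2014), E (1/27/2015), F (7/31/2015), C (9/15/2015), A (10/12/2016).
Because E would otherwise rank above C, the subordination swaps them.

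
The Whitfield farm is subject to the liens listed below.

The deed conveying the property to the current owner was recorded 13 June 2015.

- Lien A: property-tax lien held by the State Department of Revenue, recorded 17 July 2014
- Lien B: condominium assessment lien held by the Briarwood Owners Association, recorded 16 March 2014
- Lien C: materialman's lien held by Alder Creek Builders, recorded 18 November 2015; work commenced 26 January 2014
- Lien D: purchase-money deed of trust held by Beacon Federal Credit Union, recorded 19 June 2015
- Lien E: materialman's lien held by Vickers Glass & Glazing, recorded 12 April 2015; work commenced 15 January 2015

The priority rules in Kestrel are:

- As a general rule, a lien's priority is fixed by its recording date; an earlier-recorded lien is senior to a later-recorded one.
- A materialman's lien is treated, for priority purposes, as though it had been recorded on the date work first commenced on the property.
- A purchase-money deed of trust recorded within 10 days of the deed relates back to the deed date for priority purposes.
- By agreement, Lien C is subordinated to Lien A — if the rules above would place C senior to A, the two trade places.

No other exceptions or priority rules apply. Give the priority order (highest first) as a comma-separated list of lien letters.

Adjusting effective dates: C relates back to 26 January 2014 (work commenced); D relates back to the deed date 13 June 2015; E's effective date is 15 January 2015, when work began.
By effective date, earliest first: C (26 January 2014), B (16 March 2014), A (17 July 2014), E (15 January 2015), D (13 June 2015).
Because C would otherwise rank above A, the subordination swaps them.

A, B, C, E, D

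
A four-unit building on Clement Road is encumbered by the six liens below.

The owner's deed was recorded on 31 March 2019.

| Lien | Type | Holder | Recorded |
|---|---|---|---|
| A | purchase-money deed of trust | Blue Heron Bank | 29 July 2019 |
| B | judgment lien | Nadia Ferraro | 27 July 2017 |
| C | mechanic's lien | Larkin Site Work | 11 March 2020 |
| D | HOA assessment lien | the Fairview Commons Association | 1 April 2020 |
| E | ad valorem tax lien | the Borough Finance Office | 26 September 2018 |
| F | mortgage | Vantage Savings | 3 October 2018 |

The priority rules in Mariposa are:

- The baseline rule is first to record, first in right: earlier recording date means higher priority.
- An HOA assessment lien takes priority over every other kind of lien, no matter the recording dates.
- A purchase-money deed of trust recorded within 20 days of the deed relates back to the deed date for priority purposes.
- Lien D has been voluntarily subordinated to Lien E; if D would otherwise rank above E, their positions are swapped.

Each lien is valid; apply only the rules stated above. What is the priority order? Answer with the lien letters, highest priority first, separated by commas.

Effective dates: A was recorded 120 days after the deed, outside the 20-day window, so it keeps its recording date.
As an HOA assessment lien, D is senior to every other lien.
Remaining liens by effective date: B (27 July 2017), E (26 September 2018), F (3 October 2018), A (29 July 2019), C (11 March 2020).
D is senior to E before the subordination, so the two trade places.

E, B, D, F, A, C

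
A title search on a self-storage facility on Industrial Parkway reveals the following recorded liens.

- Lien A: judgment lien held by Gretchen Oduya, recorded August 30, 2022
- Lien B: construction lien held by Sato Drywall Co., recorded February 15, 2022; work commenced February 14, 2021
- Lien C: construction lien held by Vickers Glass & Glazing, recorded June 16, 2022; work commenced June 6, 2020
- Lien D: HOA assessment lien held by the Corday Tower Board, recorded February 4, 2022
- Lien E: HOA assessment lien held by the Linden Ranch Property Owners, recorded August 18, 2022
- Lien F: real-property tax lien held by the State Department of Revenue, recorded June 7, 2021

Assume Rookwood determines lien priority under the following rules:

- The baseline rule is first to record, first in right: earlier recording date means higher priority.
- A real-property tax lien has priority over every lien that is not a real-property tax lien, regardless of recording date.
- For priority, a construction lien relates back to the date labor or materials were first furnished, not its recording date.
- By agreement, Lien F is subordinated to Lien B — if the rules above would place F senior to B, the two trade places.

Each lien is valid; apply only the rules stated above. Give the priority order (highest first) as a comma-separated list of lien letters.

B, C, F, D, E, A

Effective dates: B's effective date is February 14, 2021, when work began; C's effective date is June 6, 2020, when work began.
F is a real-property tax lien, so it outranks all other liens regardless of date.
Remaining liens by effective date: C (June 6, 2020), B (February 14, 2021), D (February 4, 2022), E (August 18, 2022), A (August 30, 2022).
F would otherwise be senior to B, so under the subordination agreement F and B exchange positions.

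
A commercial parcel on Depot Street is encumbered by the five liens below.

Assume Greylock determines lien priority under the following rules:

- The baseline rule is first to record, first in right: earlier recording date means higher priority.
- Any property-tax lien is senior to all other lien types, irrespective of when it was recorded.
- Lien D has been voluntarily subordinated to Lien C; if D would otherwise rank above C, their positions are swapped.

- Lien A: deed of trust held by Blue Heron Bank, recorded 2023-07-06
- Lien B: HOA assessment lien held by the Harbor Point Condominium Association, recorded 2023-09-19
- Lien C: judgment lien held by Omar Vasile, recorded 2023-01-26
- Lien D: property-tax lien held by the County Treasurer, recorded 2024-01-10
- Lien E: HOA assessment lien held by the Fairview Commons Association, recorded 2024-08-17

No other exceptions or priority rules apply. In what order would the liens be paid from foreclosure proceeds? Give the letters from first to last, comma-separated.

C, D, A, B, E

D, as a property-tax lien, has superpriority and ranks first.
Among the remaining liens, by effective date: C (2023-01-26), A (2023-07-06), B (2023-09-19), E (2024-08-17).
D would otherwise be senior to C, so under the subordination agreement D and C exchange positions.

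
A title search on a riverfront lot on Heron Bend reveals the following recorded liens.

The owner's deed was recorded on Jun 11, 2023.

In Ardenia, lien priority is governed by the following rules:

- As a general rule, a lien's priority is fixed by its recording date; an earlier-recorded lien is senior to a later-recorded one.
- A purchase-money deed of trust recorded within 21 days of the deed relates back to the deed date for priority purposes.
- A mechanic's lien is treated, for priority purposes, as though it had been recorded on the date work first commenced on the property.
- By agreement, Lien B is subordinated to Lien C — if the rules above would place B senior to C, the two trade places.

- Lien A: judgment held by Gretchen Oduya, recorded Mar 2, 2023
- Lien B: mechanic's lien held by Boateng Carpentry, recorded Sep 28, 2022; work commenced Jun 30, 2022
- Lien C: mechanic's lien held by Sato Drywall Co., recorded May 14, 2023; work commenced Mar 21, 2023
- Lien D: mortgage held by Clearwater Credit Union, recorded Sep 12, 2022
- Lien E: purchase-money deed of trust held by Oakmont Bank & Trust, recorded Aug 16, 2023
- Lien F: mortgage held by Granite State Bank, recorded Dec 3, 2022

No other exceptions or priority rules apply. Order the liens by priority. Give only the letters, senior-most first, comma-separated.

C, D, F, A, B, E

Effective dates: B's effective date is Jun 30, 2022, when work began; C is treated as recorded Mar 21, 2023, the work-commencement date; E missed the 21-day window (66 days after the deed), so its recording date stands.
By effective date: B (Jun 30, 2022), D (Sep 12, 2022), F (Dec 3, 2022), A (Mar 2, 2023), C (Mar 21, 2023), E (Aug 16, 2023).
Because B would otherwise rank above C, the subordination swaps them.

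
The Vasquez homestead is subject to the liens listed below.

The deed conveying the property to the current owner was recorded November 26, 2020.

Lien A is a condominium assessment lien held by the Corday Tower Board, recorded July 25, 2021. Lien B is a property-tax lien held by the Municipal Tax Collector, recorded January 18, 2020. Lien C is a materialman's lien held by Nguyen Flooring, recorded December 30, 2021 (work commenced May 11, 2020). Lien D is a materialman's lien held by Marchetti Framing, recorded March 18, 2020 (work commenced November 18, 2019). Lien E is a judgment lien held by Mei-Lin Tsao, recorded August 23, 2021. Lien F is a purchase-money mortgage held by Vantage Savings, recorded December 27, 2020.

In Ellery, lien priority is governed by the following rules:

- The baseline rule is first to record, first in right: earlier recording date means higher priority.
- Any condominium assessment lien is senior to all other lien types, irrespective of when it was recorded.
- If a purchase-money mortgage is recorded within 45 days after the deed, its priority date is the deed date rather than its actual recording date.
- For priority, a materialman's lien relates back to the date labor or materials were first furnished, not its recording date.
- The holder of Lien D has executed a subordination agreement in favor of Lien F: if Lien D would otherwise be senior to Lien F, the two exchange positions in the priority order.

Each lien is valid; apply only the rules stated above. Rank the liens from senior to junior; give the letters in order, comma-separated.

A, F, B, C, D, E

Effective dates: C's effective date is May 11, 2020, when work began; D's effective date is November 18, 2019, when work began; F's effective date is the deed date, November 26, 2020.
As a condominium assessment lien, A is senior to every other lien.
Remaining liens by effective date: D (November 18, 2019), B (January 18, 2020), C (May 11, 2020), F (November 26, 2020), E (August 23, 2021).
D would otherwise be senior to F, so under the subordination agreement D and F exchange positions.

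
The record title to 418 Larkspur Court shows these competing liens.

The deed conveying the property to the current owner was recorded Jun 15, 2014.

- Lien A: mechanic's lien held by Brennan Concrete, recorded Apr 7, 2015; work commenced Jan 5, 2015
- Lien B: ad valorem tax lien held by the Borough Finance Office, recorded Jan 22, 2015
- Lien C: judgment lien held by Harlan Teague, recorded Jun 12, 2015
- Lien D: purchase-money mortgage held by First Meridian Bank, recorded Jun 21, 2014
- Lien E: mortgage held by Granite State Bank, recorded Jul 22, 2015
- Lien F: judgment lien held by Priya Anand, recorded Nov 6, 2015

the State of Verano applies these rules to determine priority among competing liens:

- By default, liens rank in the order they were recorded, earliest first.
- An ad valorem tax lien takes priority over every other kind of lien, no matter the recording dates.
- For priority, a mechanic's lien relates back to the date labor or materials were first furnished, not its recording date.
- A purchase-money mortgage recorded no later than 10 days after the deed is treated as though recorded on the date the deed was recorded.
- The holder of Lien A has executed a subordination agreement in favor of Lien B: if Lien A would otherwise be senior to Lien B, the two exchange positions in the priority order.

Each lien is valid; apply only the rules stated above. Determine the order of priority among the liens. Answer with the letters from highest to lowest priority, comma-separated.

First, effective dates: A's effective date is Jan 5, 2015, when work began; D's effective date is the deed date, Jun 15, 2014.
B is an ad valorem tax lien and takes priority over every other lien.
Ordering the rest by effective date: D (Jun 15, 2014), A (Jan 5, 2015), C (Jun 12, 2015), E (Jul 22, 2015), F (Nov 6, 2015).
A already ranks below B; the subordination has no effect.

B, D, A, C, E, F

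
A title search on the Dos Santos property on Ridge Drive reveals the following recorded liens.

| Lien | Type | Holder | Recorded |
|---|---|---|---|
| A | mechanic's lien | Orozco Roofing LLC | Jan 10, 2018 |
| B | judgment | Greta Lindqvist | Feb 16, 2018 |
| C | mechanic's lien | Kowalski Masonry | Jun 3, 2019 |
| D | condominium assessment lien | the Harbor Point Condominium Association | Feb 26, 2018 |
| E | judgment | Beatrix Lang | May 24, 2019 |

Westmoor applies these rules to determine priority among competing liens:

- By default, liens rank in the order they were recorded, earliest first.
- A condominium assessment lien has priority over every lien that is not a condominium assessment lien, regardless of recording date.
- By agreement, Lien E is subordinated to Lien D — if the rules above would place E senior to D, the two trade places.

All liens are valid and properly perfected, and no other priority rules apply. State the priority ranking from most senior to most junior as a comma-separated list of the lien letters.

D, as a condominium assessment lien, has superpriority and ranks first.
Remaining liens by effective date: A (Jan 10, 2018), B (Feb 16, 2018), E (May 24, 2019), C (Jun 3, 2019).
E already ranks below D; the subordination has no effect.

D, A, B, E, C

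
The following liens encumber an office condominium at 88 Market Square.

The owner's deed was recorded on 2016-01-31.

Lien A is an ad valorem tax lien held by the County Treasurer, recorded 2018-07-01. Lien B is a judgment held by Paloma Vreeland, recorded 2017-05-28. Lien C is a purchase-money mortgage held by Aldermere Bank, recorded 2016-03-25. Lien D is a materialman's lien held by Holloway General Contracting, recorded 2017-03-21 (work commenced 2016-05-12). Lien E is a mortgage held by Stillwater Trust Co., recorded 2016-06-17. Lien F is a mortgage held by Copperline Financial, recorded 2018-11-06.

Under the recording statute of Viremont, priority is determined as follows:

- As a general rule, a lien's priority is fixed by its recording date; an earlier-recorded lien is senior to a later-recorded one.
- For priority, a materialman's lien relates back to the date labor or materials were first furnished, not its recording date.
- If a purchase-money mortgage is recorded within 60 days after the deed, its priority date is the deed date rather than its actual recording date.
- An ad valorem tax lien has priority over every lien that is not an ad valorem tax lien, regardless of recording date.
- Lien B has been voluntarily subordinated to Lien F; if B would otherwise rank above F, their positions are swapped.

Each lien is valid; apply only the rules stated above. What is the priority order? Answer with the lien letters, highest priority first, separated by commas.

Effective dates after the stated exceptions: C's effective date is the deed date, 2016-01-31; D's effective date is 2016-05-12, when work began.
A is an ad valorem tax lien, so it outranks all other liens regardless of date.
Remaining liens by effective date: C (2016-01-31), D (2016-05-12), E (2016-06-17), B (2017-05-28), F (2018-11-06).
Because B would otherwise rank above F, the subordination swaps them.

A, C, D, E, F, B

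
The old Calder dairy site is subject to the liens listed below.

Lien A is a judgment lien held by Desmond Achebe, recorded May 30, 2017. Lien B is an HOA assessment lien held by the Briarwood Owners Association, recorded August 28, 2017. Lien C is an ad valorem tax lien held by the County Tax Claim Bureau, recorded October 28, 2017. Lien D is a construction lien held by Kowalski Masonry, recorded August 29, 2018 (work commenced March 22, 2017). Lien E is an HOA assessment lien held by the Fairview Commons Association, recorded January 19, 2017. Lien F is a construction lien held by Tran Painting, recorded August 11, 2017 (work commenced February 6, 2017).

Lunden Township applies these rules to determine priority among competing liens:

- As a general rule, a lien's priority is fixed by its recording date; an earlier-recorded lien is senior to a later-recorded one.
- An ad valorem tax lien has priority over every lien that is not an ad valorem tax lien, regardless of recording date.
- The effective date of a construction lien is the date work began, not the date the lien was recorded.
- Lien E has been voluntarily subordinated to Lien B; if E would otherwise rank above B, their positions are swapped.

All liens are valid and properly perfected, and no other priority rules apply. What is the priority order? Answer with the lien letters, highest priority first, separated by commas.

First, effective dates: D is treated as recorded March 22, 2017, the work-commencement date; F's effective date is February 6, 2017, when work began.
C, as an ad valorem tax lien, has superpriority and ranks first.
Ordering the rest by effective date: E (January 19, 2017), F (February 6, 2017), D (March 22, 2017), A (May 30, 2017), B (August 28, 2017).
The subordination applies — E was senior to B — so E and B swap.

C, B, F, D, A, E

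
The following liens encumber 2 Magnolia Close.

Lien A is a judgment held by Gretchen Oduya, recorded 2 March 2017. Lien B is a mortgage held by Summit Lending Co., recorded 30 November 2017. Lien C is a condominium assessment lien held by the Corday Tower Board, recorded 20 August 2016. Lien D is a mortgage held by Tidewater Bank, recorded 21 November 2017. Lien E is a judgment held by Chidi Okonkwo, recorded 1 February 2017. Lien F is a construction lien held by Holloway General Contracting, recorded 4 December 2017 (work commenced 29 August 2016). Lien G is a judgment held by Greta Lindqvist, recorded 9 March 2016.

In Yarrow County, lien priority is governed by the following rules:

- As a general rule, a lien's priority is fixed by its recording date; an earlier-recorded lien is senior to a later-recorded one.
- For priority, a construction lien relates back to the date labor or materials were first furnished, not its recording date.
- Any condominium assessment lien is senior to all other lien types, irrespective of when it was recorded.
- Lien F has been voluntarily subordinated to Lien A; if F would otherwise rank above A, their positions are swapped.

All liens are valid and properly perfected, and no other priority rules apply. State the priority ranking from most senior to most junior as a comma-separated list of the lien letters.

First, effective dates: F relates back to 29 August 2016 (work commenced).
C is a condominium assessment lien and takes priority over every other lien.
The other liens, earliest effective date first: G (9 March 2016), F (29 August 2016), E (1 February 2017), A (2 March 2017), D (21 November 2017), B (30 November 2017).
F would otherwise be senior to A, so under the subordination agreement F and A exchange positions.

C, G, A, E, F, D, B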